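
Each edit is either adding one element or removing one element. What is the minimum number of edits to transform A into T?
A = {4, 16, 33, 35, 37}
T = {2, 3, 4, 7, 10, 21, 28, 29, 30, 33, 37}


Set A = {4, 16, 33, 35, 37}
Set T = {2, 3, 4, 7, 10, 21, 28, 29, 30, 33, 37}
Elements to remove from A (in A, not in T): {16, 35} → 2 removals
Elements to add to A (in T, not in A): {2, 3, 7, 10, 21, 28, 29, 30} → 8 additions
Total edits = 2 + 8 = 10

10


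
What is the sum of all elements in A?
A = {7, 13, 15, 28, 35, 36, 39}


Set A = {7, 13, 15, 28, 35, 36, 39}
Sum = 7 + 13 + 15 + 28 + 35 + 36 + 39 = 173

173


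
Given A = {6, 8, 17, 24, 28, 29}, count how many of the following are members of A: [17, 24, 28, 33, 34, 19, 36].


Set A = {6, 8, 17, 24, 28, 29}
Candidates: [17, 24, 28, 33, 34, 19, 36]
Check each candidate:
17 ∈ A, 24 ∈ A, 28 ∈ A, 33 ∉ A, 34 ∉ A, 19 ∉ A, 36 ∉ A
Count of candidates in A: 3

3


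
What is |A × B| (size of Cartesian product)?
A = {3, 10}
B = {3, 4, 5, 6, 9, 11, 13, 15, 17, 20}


Set A = {3, 10} has 2 elements.
Set B = {3, 4, 5, 6, 9, 11, 13, 15, 17, 20} has 10 elements.
|A × B| = |A| × |B| = 2 × 10 = 20

20


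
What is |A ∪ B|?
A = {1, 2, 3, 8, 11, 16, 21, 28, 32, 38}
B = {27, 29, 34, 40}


Set A = {1, 2, 3, 8, 11, 16, 21, 28, 32, 38}, |A| = 10
Set B = {27, 29, 34, 40}, |B| = 4
A ∩ B = {}, |A ∩ B| = 0
|A ∪ B| = |A| + |B| - |A ∩ B| = 10 + 4 - 0 = 14

14


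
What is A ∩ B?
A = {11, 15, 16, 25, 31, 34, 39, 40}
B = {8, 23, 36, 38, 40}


Set A = {11, 15, 16, 25, 31, 34, 39, 40}
Set B = {8, 23, 36, 38, 40}
A ∩ B includes only elements in both sets.
Check each element of A against B:
11 ✗, 15 ✗, 16 ✗, 25 ✗, 31 ✗, 34 ✗, 39 ✗, 40 ✓
A ∩ B = {40}

{40}


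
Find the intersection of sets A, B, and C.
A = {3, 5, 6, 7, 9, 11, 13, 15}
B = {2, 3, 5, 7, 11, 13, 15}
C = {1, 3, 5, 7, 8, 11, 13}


Set A = {3, 5, 6, 7, 9, 11, 13, 15}
Set B = {2, 3, 5, 7, 11, 13, 15}
Set C = {1, 3, 5, 7, 8, 11, 13}
First, A ∩ B = {3, 5, 7, 11, 13, 15}
Then, (A ∩ B) ∩ C = {3, 5, 7, 11, 13}

{3, 5, 7, 11, 13}


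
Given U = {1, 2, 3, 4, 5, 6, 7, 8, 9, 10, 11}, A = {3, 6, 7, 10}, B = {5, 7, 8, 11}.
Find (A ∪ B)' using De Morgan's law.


U = {1, 2, 3, 4, 5, 6, 7, 8, 9, 10, 11}
A = {3, 6, 7, 10}, B = {5, 7, 8, 11}
A ∪ B = {3, 5, 6, 7, 8, 10, 11}
(A ∪ B)' = U \ (A ∪ B) = {1, 2, 4, 9}
Verification via A' ∩ B': A' = {1, 2, 4, 5, 8, 9, 11}, B' = {1, 2, 3, 4, 6, 9, 10}
A' ∩ B' = {1, 2, 4, 9} ✓

{1, 2, 4, 9}


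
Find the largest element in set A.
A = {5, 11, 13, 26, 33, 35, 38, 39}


Set A = {5, 11, 13, 26, 33, 35, 38, 39}
Elements in ascending order: 5, 11, 13, 26, 33, 35, 38, 39
The largest element is 39.

39


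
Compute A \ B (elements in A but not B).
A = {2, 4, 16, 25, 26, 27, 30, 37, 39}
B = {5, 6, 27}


Set A = {2, 4, 16, 25, 26, 27, 30, 37, 39}
Set B = {5, 6, 27}
A \ B includes elements in A that are not in B.
Check each element of A:
2 (not in B, keep), 4 (not in B, keep), 16 (not in B, keep), 25 (not in B, keep), 26 (not in B, keep), 27 (in B, remove), 30 (not in B, keep), 37 (not in B, keep), 39 (not in B, keep)
A \ B = {2, 4, 16, 25, 26, 30, 37, 39}

{2, 4, 16, 25, 26, 30, 37, 39}


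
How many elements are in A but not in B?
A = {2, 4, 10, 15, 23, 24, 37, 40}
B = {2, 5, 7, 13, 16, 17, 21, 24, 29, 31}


Set A = {2, 4, 10, 15, 23, 24, 37, 40}
Set B = {2, 5, 7, 13, 16, 17, 21, 24, 29, 31}
A \ B = {4, 10, 15, 23, 37, 40}
|A \ B| = 6

6


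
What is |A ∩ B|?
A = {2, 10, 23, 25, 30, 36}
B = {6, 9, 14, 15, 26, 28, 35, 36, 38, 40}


Set A = {2, 10, 23, 25, 30, 36}
Set B = {6, 9, 14, 15, 26, 28, 35, 36, 38, 40}
A ∩ B = {36}
|A ∩ B| = 1

1


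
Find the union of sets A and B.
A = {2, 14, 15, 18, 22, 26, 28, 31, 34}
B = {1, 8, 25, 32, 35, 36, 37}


Set A = {2, 14, 15, 18, 22, 26, 28, 31, 34}
Set B = {1, 8, 25, 32, 35, 36, 37}
A ∪ B includes all elements in either set.
Elements from A: {2, 14, 15, 18, 22, 26, 28, 31, 34}
Elements from B not already included: {1, 8, 25, 32, 35, 36, 37}
A ∪ B = {1, 2, 8, 14, 15, 18, 22, 25, 26, 28, 31, 32, 34, 35, 36, 37}

{1, 2, 8, 14, 15, 18, 22, 25, 26, 28, 31, 32, 34, 35, 36, 37}


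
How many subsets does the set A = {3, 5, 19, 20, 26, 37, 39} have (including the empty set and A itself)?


Set A = {3, 5, 19, 20, 26, 37, 39}
|A| = 7
The power set P(A) contains all subsets of A.
|P(A)| = 2^|A| = 2^7 = 128

128


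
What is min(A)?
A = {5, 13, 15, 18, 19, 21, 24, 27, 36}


Set A = {5, 13, 15, 18, 19, 21, 24, 27, 36}
Elements in ascending order: 5, 13, 15, 18, 19, 21, 24, 27, 36
The smallest element is 5.

5


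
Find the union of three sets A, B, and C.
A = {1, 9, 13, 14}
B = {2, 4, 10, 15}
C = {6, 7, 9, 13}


Set A = {1, 9, 13, 14}
Set B = {2, 4, 10, 15}
Set C = {6, 7, 9, 13}
First, A ∪ B = {1, 2, 4, 9, 10, 13, 14, 15}
Then, (A ∪ B) ∪ C = {1, 2, 4, 6, 7, 9, 10, 13, 14, 15}

{1, 2, 4, 6, 7, 9, 10, 13, 14, 15}


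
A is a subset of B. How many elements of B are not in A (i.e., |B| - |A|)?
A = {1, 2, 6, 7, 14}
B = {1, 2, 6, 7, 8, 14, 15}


Set A = {1, 2, 6, 7, 14}, |A| = 5
Set B = {1, 2, 6, 7, 8, 14, 15}, |B| = 7
Since A ⊆ B: B \ A = {8, 15}
|B| - |A| = 7 - 5 = 2

2


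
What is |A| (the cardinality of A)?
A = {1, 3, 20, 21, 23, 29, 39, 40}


Set A = {1, 3, 20, 21, 23, 29, 39, 40}
Listing elements: 1, 3, 20, 21, 23, 29, 39, 40
Counting: 8 elements
|A| = 8

8


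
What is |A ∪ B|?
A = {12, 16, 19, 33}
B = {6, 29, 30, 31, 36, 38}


Set A = {12, 16, 19, 33}, |A| = 4
Set B = {6, 29, 30, 31, 36, 38}, |B| = 6
A ∩ B = {}, |A ∩ B| = 0
|A ∪ B| = |A| + |B| - |A ∩ B| = 4 + 6 - 0 = 10

10


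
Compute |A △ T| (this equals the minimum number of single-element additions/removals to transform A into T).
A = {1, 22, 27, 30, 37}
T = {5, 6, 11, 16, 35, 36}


Set A = {1, 22, 27, 30, 37}
Set T = {5, 6, 11, 16, 35, 36}
Elements to remove from A (in A, not in T): {1, 22, 27, 30, 37} → 5 removals
Elements to add to A (in T, not in A): {5, 6, 11, 16, 35, 36} → 6 additions
Total edits = 5 + 6 = 11

11


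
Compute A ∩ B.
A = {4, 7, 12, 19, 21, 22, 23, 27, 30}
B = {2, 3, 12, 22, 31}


Set A = {4, 7, 12, 19, 21, 22, 23, 27, 30}
Set B = {2, 3, 12, 22, 31}
A ∩ B includes only elements in both sets.
Check each element of A against B:
4 ✗, 7 ✗, 12 ✓, 19 ✗, 21 ✗, 22 ✓, 23 ✗, 27 ✗, 30 ✗
A ∩ B = {12, 22}

{12, 22}


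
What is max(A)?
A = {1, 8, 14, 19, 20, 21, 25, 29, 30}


Set A = {1, 8, 14, 19, 20, 21, 25, 29, 30}
Elements in ascending order: 1, 8, 14, 19, 20, 21, 25, 29, 30
The largest element is 30.

30


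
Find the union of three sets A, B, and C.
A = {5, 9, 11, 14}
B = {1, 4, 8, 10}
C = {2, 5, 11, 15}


Set A = {5, 9, 11, 14}
Set B = {1, 4, 8, 10}
Set C = {2, 5, 11, 15}
First, A ∪ B = {1, 4, 5, 8, 9, 10, 11, 14}
Then, (A ∪ B) ∪ C = {1, 2, 4, 5, 8, 9, 10, 11, 14, 15}

{1, 2, 4, 5, 8, 9, 10, 11, 14, 15}


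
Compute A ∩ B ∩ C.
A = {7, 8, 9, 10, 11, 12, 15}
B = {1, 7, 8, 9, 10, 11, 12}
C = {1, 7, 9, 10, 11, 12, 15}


Set A = {7, 8, 9, 10, 11, 12, 15}
Set B = {1, 7, 8, 9, 10, 11, 12}
Set C = {1, 7, 9, 10, 11, 12, 15}
First, A ∩ B = {7, 8, 9, 10, 11, 12}
Then, (A ∩ B) ∩ C = {7, 9, 10, 11, 12}

{7, 9, 10, 11, 12}


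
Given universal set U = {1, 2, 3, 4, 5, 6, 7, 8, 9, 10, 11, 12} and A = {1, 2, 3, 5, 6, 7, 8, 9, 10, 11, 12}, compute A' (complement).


Universal set U = {1, 2, 3, 4, 5, 6, 7, 8, 9, 10, 11, 12}
Set A = {1, 2, 3, 5, 6, 7, 8, 9, 10, 11, 12}
A' = U \ A = elements in U but not in A
Checking each element of U:
1 (in A, exclude), 2 (in A, exclude), 3 (in A, exclude), 4 (not in A, include), 5 (in A, exclude), 6 (in A, exclude), 7 (in A, exclude), 8 (in A, exclude), 9 (in A, exclude), 10 (in A, exclude), 11 (in A, exclude), 12 (in A, exclude)
A' = {4}

{4}


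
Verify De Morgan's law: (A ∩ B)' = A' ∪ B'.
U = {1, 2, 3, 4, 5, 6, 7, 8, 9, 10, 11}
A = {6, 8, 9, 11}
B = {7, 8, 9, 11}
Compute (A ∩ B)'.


U = {1, 2, 3, 4, 5, 6, 7, 8, 9, 10, 11}
A = {6, 8, 9, 11}, B = {7, 8, 9, 11}
A ∩ B = {8, 9, 11}
(A ∩ B)' = U \ (A ∩ B) = {1, 2, 3, 4, 5, 6, 7, 10}
Verification via A' ∪ B': A' = {1, 2, 3, 4, 5, 7, 10}, B' = {1, 2, 3, 4, 5, 6, 10}
A' ∪ B' = {1, 2, 3, 4, 5, 6, 7, 10} ✓

{1, 2, 3, 4, 5, 6, 7, 10}


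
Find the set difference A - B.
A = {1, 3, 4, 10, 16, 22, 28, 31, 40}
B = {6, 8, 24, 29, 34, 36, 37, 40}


Set A = {1, 3, 4, 10, 16, 22, 28, 31, 40}
Set B = {6, 8, 24, 29, 34, 36, 37, 40}
A \ B includes elements in A that are not in B.
Check each element of A:
1 (not in B, keep), 3 (not in B, keep), 4 (not in B, keep), 10 (not in B, keep), 16 (not in B, keep), 22 (not in B, keep), 28 (not in B, keep), 31 (not in B, keep), 40 (in B, remove)
A \ B = {1, 3, 4, 10, 16, 22, 28, 31}

{1, 3, 4, 10, 16, 22, 28, 31}


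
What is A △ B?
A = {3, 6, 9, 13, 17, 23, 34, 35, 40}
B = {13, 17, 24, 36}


Set A = {3, 6, 9, 13, 17, 23, 34, 35, 40}
Set B = {13, 17, 24, 36}
A △ B = (A \ B) ∪ (B \ A)
Elements in A but not B: {3, 6, 9, 23, 34, 35, 40}
Elements in B but not A: {24, 36}
A △ B = {3, 6, 9, 23, 24, 34, 35, 36, 40}

{3, 6, 9, 23, 24, 34, 35, 36, 40}


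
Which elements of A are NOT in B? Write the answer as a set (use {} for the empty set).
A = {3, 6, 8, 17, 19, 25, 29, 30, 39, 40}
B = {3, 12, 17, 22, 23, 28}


Set A = {3, 6, 8, 17, 19, 25, 29, 30, 39, 40}
Set B = {3, 12, 17, 22, 23, 28}
Check each element of A against B:
3 ∈ B, 6 ∉ B (include), 8 ∉ B (include), 17 ∈ B, 19 ∉ B (include), 25 ∉ B (include), 29 ∉ B (include), 30 ∉ B (include), 39 ∉ B (include), 40 ∉ B (include)
Elements of A not in B: {6, 8, 19, 25, 29, 30, 39, 40}

{6, 8, 19, 25, 29, 30, 39, 40}


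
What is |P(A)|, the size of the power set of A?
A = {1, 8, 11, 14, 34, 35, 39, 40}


Set A = {1, 8, 11, 14, 34, 35, 39, 40}
|A| = 8
The power set P(A) contains all subsets of A.
|P(A)| = 2^|A| = 2^8 = 256

256


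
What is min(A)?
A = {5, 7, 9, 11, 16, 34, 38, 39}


Set A = {5, 7, 9, 11, 16, 34, 38, 39}
Elements in ascending order: 5, 7, 9, 11, 16, 34, 38, 39
The smallest element is 5.

5


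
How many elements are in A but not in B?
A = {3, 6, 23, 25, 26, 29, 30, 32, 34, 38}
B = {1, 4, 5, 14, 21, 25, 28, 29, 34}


Set A = {3, 6, 23, 25, 26, 29, 30, 32, 34, 38}
Set B = {1, 4, 5, 14, 21, 25, 28, 29, 34}
A \ B = {3, 6, 23, 26, 30, 32, 38}
|A \ B| = 7

7


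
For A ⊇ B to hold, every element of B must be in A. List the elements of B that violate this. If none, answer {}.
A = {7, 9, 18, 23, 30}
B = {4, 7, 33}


Set A = {7, 9, 18, 23, 30}
Set B = {4, 7, 33}
Check each element of B against A:
4 ∉ A (include), 7 ∈ A, 33 ∉ A (include)
Elements of B not in A: {4, 33}

{4, 33}


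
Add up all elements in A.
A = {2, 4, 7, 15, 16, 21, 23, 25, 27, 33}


Set A = {2, 4, 7, 15, 16, 21, 23, 25, 27, 33}
Sum = 2 + 4 + 7 + 15 + 16 + 21 + 23 + 25 + 27 + 33 = 173

173


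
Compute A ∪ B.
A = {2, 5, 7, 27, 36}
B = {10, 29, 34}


Set A = {2, 5, 7, 27, 36}
Set B = {10, 29, 34}
A ∪ B includes all elements in either set.
Elements from A: {2, 5, 7, 27, 36}
Elements from B not already included: {10, 29, 34}
A ∪ B = {2, 5, 7, 10, 27, 29, 34, 36}

{2, 5, 7, 10, 27, 29, 34, 36}


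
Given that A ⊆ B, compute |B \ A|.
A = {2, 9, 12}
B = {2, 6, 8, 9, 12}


Set A = {2, 9, 12}, |A| = 3
Set B = {2, 6, 8, 9, 12}, |B| = 5
Since A ⊆ B: B \ A = {6, 8}
|B| - |A| = 5 - 3 = 2

2


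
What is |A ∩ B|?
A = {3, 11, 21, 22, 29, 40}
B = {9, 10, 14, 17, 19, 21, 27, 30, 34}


Set A = {3, 11, 21, 22, 29, 40}
Set B = {9, 10, 14, 17, 19, 21, 27, 30, 34}
A ∩ B = {21}
|A ∩ B| = 1

1


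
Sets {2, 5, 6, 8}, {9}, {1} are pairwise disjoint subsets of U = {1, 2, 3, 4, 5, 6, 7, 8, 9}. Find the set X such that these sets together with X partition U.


U = {1, 2, 3, 4, 5, 6, 7, 8, 9}
Shown blocks: {2, 5, 6, 8}, {9}, {1}
A partition's blocks are pairwise disjoint and cover U, so the missing block = U \ (union of shown blocks).
Union of shown blocks: {1, 2, 5, 6, 8, 9}
Missing block = U \ (union) = {3, 4, 7}

{3, 4, 7}


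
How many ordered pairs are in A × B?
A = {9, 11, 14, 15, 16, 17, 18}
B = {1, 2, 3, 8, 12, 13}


Set A = {9, 11, 14, 15, 16, 17, 18} has 7 elements.
Set B = {1, 2, 3, 8, 12, 13} has 6 elements.
|A × B| = |A| × |B| = 7 × 6 = 42

42


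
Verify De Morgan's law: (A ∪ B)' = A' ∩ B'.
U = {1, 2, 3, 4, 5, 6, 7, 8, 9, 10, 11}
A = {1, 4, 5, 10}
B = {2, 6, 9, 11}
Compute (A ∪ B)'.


U = {1, 2, 3, 4, 5, 6, 7, 8, 9, 10, 11}
A = {1, 4, 5, 10}, B = {2, 6, 9, 11}
A ∪ B = {1, 2, 4, 5, 6, 9, 10, 11}
(A ∪ B)' = U \ (A ∪ B) = {3, 7, 8}
Verification via A' ∩ B': A' = {2, 3, 6, 7, 8, 9, 11}, B' = {1, 3, 4, 5, 7, 8, 10}
A' ∩ B' = {3, 7, 8} ✓

{3, 7, 8}


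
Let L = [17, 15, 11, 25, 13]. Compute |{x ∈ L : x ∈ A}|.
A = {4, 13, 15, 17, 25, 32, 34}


Set A = {4, 13, 15, 17, 25, 32, 34}
Candidates: [17, 15, 11, 25, 13]
Check each candidate:
17 ∈ A, 15 ∈ A, 11 ∉ A, 25 ∈ A, 13 ∈ A
Count of candidates in A: 4

4


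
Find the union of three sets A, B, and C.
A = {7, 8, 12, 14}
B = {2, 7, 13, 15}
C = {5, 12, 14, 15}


Set A = {7, 8, 12, 14}
Set B = {2, 7, 13, 15}
Set C = {5, 12, 14, 15}
First, A ∪ B = {2, 7, 8, 12, 13, 14, 15}
Then, (A ∪ B) ∪ C = {2, 5, 7, 8, 12, 13, 14, 15}

{2, 5, 7, 8, 12, 13, 14, 15}


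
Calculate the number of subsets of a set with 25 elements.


The set has 25 elements.
The power set contains all possible subsets.
|P(A)| = 2^|A| = 2^25 = 33554432

33554432


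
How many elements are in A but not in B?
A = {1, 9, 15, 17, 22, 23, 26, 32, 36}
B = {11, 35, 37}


Set A = {1, 9, 15, 17, 22, 23, 26, 32, 36}
Set B = {11, 35, 37}
A \ B = {1, 9, 15, 17, 22, 23, 26, 32, 36}
|A \ B| = 9

9


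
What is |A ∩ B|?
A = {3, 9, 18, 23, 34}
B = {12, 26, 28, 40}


Set A = {3, 9, 18, 23, 34}
Set B = {12, 26, 28, 40}
A ∩ B = {}
|A ∩ B| = 0

0


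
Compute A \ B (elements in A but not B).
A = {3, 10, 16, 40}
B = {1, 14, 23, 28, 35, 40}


Set A = {3, 10, 16, 40}
Set B = {1, 14, 23, 28, 35, 40}
A \ B includes elements in A that are not in B.
Check each element of A:
3 (not in B, keep), 10 (not in B, keep), 16 (not in B, keep), 40 (in B, remove)
A \ B = {3, 10, 16}

{3, 10, 16}


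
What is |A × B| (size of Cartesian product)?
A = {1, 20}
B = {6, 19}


Set A = {1, 20} has 2 elements.
Set B = {6, 19} has 2 elements.
|A × B| = |A| × |B| = 2 × 2 = 4

4


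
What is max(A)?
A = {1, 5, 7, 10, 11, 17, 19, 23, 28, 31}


Set A = {1, 5, 7, 10, 11, 17, 19, 23, 28, 31}
Elements in ascending order: 1, 5, 7, 10, 11, 17, 19, 23, 28, 31
The largest element is 31.

31


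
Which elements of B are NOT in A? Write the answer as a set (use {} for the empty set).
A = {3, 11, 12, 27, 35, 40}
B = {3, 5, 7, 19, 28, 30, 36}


Set A = {3, 11, 12, 27, 35, 40}
Set B = {3, 5, 7, 19, 28, 30, 36}
Check each element of B against A:
3 ∈ A, 5 ∉ A (include), 7 ∉ A (include), 19 ∉ A (include), 28 ∉ A (include), 30 ∉ A (include), 36 ∉ A (include)
Elements of B not in A: {5, 7, 19, 28, 30, 36}

{5, 7, 19, 28, 30, 36}


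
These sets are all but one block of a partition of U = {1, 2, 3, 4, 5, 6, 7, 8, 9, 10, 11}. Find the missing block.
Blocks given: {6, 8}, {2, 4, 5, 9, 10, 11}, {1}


U = {1, 2, 3, 4, 5, 6, 7, 8, 9, 10, 11}
Shown blocks: {6, 8}, {2, 4, 5, 9, 10, 11}, {1}
A partition's blocks are pairwise disjoint and cover U, so the missing block = U \ (union of shown blocks).
Union of shown blocks: {1, 2, 4, 5, 6, 8, 9, 10, 11}
Missing block = U \ (union) = {3, 7}

{3, 7}


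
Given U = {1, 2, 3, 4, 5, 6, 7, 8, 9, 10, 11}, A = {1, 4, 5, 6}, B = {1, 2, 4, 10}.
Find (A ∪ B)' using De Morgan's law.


U = {1, 2, 3, 4, 5, 6, 7, 8, 9, 10, 11}
A = {1, 4, 5, 6}, B = {1, 2, 4, 10}
A ∪ B = {1, 2, 4, 5, 6, 10}
(A ∪ B)' = U \ (A ∪ B) = {3, 7, 8, 9, 11}
Verification via A' ∩ B': A' = {2, 3, 7, 8, 9, 10, 11}, B' = {3, 5, 6, 7, 8, 9, 11}
A' ∩ B' = {3, 7, 8, 9, 11} ✓

{3, 7, 8, 9, 11}


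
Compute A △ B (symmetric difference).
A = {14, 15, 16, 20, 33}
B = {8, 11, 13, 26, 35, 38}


Set A = {14, 15, 16, 20, 33}
Set B = {8, 11, 13, 26, 35, 38}
A △ B = (A \ B) ∪ (B \ A)
Elements in A but not B: {14, 15, 16, 20, 33}
Elements in B but not A: {8, 11, 13, 26, 35, 38}
A △ B = {8, 11, 13, 14, 15, 16, 20, 26, 33, 35, 38}

{8, 11, 13, 14, 15, 16, 20, 26, 33, 35, 38}


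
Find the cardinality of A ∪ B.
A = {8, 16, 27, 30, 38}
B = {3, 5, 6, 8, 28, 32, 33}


Set A = {8, 16, 27, 30, 38}, |A| = 5
Set B = {3, 5, 6, 8, 28, 32, 33}, |B| = 7
A ∩ B = {8}, |A ∩ B| = 1
|A ∪ B| = |A| + |B| - |A ∩ B| = 5 + 7 - 1 = 11

11


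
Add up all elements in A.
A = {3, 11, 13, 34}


Set A = {3, 11, 13, 34}
Sum = 3 + 11 + 13 + 34 = 61

61


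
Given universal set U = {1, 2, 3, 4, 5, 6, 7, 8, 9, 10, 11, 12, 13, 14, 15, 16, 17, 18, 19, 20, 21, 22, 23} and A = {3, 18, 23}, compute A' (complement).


Universal set U = {1, 2, 3, 4, 5, 6, 7, 8, 9, 10, 11, 12, 13, 14, 15, 16, 17, 18, 19, 20, 21, 22, 23}
Set A = {3, 18, 23}
A' = U \ A = elements in U but not in A
Checking each element of U:
1 (not in A, include), 2 (not in A, include), 3 (in A, exclude), 4 (not in A, include), 5 (not in A, include), 6 (not in A, include), 7 (not in A, include), 8 (not in A, include), 9 (not in A, include), 10 (not in A, include), 11 (not in A, include), 12 (not in A, include), 13 (not in A, include), 14 (not in A, include), 15 (not in A, include), 16 (not in A, include), 17 (not in A, include), 18 (in A, exclude), 19 (not in A, include), 20 (not in A, include), 21 (not in A, include), 22 (not in A, include), 23 (in A, exclude)
A' = {1, 2, 4, 5, 6, 7, 8, 9, 10, 11, 12, 13, 14, 15, 16, 17, 19, 20, 21, 22}

{1, 2, 4, 5, 6, 7, 8, 9, 10, 11, 12, 13, 14, 15, 16, 17, 19, 20, 21, 22}


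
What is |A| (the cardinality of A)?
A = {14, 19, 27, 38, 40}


Set A = {14, 19, 27, 38, 40}
Listing elements: 14, 19, 27, 38, 40
Counting: 5 elements
|A| = 5

5


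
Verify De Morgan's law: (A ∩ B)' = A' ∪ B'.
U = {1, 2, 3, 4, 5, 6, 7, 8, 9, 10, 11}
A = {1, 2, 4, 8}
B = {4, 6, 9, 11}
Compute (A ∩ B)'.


U = {1, 2, 3, 4, 5, 6, 7, 8, 9, 10, 11}
A = {1, 2, 4, 8}, B = {4, 6, 9, 11}
A ∩ B = {4}
(A ∩ B)' = U \ (A ∩ B) = {1, 2, 3, 5, 6, 7, 8, 9, 10, 11}
Verification via A' ∪ B': A' = {3, 5, 6, 7, 9, 10, 11}, B' = {1, 2, 3, 5, 7, 8, 10}
A' ∪ B' = {1, 2, 3, 5, 6, 7, 8, 9, 10, 11} ✓

{1, 2, 3, 5, 6, 7, 8, 9, 10, 11}


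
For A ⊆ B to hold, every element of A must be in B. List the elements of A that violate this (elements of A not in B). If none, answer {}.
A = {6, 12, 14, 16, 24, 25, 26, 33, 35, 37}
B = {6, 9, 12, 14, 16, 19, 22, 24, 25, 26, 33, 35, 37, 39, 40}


Set A = {6, 12, 14, 16, 24, 25, 26, 33, 35, 37}
Set B = {6, 9, 12, 14, 16, 19, 22, 24, 25, 26, 33, 35, 37, 39, 40}
Check each element of A against B:
6 ∈ B, 12 ∈ B, 14 ∈ B, 16 ∈ B, 24 ∈ B, 25 ∈ B, 26 ∈ B, 33 ∈ B, 35 ∈ B, 37 ∈ B
Elements of A not in B: {}

{}


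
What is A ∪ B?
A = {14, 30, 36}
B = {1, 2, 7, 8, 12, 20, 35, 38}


Set A = {14, 30, 36}
Set B = {1, 2, 7, 8, 12, 20, 35, 38}
A ∪ B includes all elements in either set.
Elements from A: {14, 30, 36}
Elements from B not already included: {1, 2, 7, 8, 12, 20, 35, 38}
A ∪ B = {1, 2, 7, 8, 12, 14, 20, 30, 35, 36, 38}

{1, 2, 7, 8, 12, 14, 20, 30, 35, 36, 38}


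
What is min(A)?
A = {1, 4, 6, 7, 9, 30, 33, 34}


Set A = {1, 4, 6, 7, 9, 30, 33, 34}
Elements in ascending order: 1, 4, 6, 7, 9, 30, 33, 34
The smallest element is 1.

1


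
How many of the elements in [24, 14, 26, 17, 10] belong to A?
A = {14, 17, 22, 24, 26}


Set A = {14, 17, 22, 24, 26}
Candidates: [24, 14, 26, 17, 10]
Check each candidate:
24 ∈ A, 14 ∈ A, 26 ∈ A, 17 ∈ A, 10 ∉ A
Count of candidates in A: 4

4


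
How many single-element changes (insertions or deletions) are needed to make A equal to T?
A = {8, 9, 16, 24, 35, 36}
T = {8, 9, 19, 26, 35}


Set A = {8, 9, 16, 24, 35, 36}
Set T = {8, 9, 19, 26, 35}
Elements to remove from A (in A, not in T): {16, 24, 36} → 3 removals
Elements to add to A (in T, not in A): {19, 26} → 2 additions
Total edits = 3 + 2 = 5

5


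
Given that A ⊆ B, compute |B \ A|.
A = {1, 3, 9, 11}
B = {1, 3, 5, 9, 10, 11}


Set A = {1, 3, 9, 11}, |A| = 4
Set B = {1, 3, 5, 9, 10, 11}, |B| = 6
Since A ⊆ B: B \ A = {5, 10}
|B| - |A| = 6 - 4 = 2

2


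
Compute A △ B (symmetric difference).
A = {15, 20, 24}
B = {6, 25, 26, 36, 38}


Set A = {15, 20, 24}
Set B = {6, 25, 26, 36, 38}
A △ B = (A \ B) ∪ (B \ A)
Elements in A but not B: {15, 20, 24}
Elements in B but not A: {6, 25, 26, 36, 38}
A △ B = {6, 15, 20, 24, 25, 26, 36, 38}

{6, 15, 20, 24, 25, 26, 36, 38}


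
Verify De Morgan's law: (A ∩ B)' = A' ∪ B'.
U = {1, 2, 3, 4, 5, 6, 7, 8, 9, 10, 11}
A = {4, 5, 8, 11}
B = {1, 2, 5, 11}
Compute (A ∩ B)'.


U = {1, 2, 3, 4, 5, 6, 7, 8, 9, 10, 11}
A = {4, 5, 8, 11}, B = {1, 2, 5, 11}
A ∩ B = {5, 11}
(A ∩ B)' = U \ (A ∩ B) = {1, 2, 3, 4, 6, 7, 8, 9, 10}
Verification via A' ∪ B': A' = {1, 2, 3, 6, 7, 9, 10}, B' = {3, 4, 6, 7, 8, 9, 10}
A' ∪ B' = {1, 2, 3, 4, 6, 7, 8, 9, 10} ✓

{1, 2, 3, 4, 6, 7, 8, 9, 10}


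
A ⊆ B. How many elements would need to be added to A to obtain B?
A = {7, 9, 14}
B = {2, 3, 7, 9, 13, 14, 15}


Set A = {7, 9, 14}, |A| = 3
Set B = {2, 3, 7, 9, 13, 14, 15}, |B| = 7
Since A ⊆ B: B \ A = {2, 3, 13, 15}
|B| - |A| = 7 - 3 = 4

4


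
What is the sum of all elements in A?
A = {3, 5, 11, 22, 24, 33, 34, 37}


Set A = {3, 5, 11, 22, 24, 33, 34, 37}
Sum = 3 + 5 + 11 + 22 + 24 + 33 + 34 + 37 = 169

169


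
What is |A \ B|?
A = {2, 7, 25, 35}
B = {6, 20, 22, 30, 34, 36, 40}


Set A = {2, 7, 25, 35}
Set B = {6, 20, 22, 30, 34, 36, 40}
A \ B = {2, 7, 25, 35}
|A \ B| = 4

4


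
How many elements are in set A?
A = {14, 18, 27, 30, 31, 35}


Set A = {14, 18, 27, 30, 31, 35}
Listing elements: 14, 18, 27, 30, 31, 35
Counting: 6 elements
|A| = 6

6


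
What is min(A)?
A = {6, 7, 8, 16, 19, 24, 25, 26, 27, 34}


Set A = {6, 7, 8, 16, 19, 24, 25, 26, 27, 34}
Elements in ascending order: 6, 7, 8, 16, 19, 24, 25, 26, 27, 34
The smallest element is 6.

6


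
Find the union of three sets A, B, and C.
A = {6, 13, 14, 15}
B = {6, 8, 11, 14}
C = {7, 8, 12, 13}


Set A = {6, 13, 14, 15}
Set B = {6, 8, 11, 14}
Set C = {7, 8, 12, 13}
First, A ∪ B = {6, 8, 11, 13, 14, 15}
Then, (A ∪ B) ∪ C = {6, 7, 8, 11, 12, 13, 14, 15}

{6, 7, 8, 11, 12, 13, 14, 15}


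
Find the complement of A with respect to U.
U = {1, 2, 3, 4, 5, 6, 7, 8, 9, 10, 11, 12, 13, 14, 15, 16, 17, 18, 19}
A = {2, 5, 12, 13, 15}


Universal set U = {1, 2, 3, 4, 5, 6, 7, 8, 9, 10, 11, 12, 13, 14, 15, 16, 17, 18, 19}
Set A = {2, 5, 12, 13, 15}
A' = U \ A = elements in U but not in A
Checking each element of U:
1 (not in A, include), 2 (in A, exclude), 3 (not in A, include), 4 (not in A, include), 5 (in A, exclude), 6 (not in A, include), 7 (not in A, include), 8 (not in A, include), 9 (not in A, include), 10 (not in A, include), 11 (not in A, include), 12 (in A, exclude), 13 (in A, exclude), 14 (not in A, include), 15 (in A, exclude), 16 (not in A, include), 17 (not in A, include), 18 (not in A, include), 19 (not in A, include)
A' = {1, 3, 4, 6, 7, 8, 9, 10, 11, 14, 16, 17, 18, 19}

{1, 3, 4, 6, 7, 8, 9, 10, 11, 14, 16, 17, 18, 19}


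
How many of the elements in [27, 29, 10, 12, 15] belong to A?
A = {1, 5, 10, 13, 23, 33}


Set A = {1, 5, 10, 13, 23, 33}
Candidates: [27, 29, 10, 12, 15]
Check each candidate:
27 ∉ A, 29 ∉ A, 10 ∈ A, 12 ∉ A, 15 ∉ A
Count of candidates in A: 1

1


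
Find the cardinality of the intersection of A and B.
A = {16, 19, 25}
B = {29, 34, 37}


Set A = {16, 19, 25}
Set B = {29, 34, 37}
A ∩ B = {}
|A ∩ B| = 0

0


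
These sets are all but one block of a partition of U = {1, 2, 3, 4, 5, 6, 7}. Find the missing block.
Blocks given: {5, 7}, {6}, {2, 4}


U = {1, 2, 3, 4, 5, 6, 7}
Shown blocks: {5, 7}, {6}, {2, 4}
A partition's blocks are pairwise disjoint and cover U, so the missing block = U \ (union of shown blocks).
Union of shown blocks: {2, 4, 5, 6, 7}
Missing block = U \ (union) = {1, 3}

{1, 3}


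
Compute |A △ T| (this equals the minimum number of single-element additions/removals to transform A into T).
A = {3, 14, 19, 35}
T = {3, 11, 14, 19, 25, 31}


Set A = {3, 14, 19, 35}
Set T = {3, 11, 14, 19, 25, 31}
Elements to remove from A (in A, not in T): {35} → 1 removals
Elements to add to A (in T, not in A): {11, 25, 31} → 3 additions
Total edits = 1 + 3 = 4

4


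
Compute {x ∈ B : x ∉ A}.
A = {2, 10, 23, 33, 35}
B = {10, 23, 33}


Set A = {2, 10, 23, 33, 35}
Set B = {10, 23, 33}
Check each element of B against A:
10 ∈ A, 23 ∈ A, 33 ∈ A
Elements of B not in A: {}

{}


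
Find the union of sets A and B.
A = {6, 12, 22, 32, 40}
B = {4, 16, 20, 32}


Set A = {6, 12, 22, 32, 40}
Set B = {4, 16, 20, 32}
A ∪ B includes all elements in either set.
Elements from A: {6, 12, 22, 32, 40}
Elements from B not already included: {4, 16, 20}
A ∪ B = {4, 6, 12, 16, 20, 22, 32, 40}

{4, 6, 12, 16, 20, 22, 32, 40}


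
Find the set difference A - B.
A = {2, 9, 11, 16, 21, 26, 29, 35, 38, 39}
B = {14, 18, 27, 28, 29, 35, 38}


Set A = {2, 9, 11, 16, 21, 26, 29, 35, 38, 39}
Set B = {14, 18, 27, 28, 29, 35, 38}
A \ B includes elements in A that are not in B.
Check each element of A:
2 (not in B, keep), 9 (not in B, keep), 11 (not in B, keep), 16 (not in B, keep), 21 (not in B, keep), 26 (not in B, keep), 29 (in B, remove), 35 (in B, remove), 38 (in B, remove), 39 (not in B, keep)
A \ B = {2, 9, 11, 16, 21, 26, 39}

{2, 9, 11, 16, 21, 26, 39}


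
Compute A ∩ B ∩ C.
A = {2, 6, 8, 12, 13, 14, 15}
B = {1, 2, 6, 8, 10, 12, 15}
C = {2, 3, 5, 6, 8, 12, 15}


Set A = {2, 6, 8, 12, 13, 14, 15}
Set B = {1, 2, 6, 8, 10, 12, 15}
Set C = {2, 3, 5, 6, 8, 12, 15}
First, A ∩ B = {2, 6, 8, 12, 15}
Then, (A ∩ B) ∩ C = {2, 6, 8, 12, 15}

{2, 6, 8, 12, 15}


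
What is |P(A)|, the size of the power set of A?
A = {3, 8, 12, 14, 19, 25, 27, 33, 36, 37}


Set A = {3, 8, 12, 14, 19, 25, 27, 33, 36, 37}
|A| = 10
The power set P(A) contains all subsets of A.
|P(A)| = 2^|A| = 2^10 = 1024

1024


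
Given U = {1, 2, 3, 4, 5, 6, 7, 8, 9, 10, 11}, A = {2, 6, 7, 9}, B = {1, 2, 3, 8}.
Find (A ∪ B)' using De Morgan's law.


U = {1, 2, 3, 4, 5, 6, 7, 8, 9, 10, 11}
A = {2, 6, 7, 9}, B = {1, 2, 3, 8}
A ∪ B = {1, 2, 3, 6, 7, 8, 9}
(A ∪ B)' = U \ (A ∪ B) = {4, 5, 10, 11}
Verification via A' ∩ B': A' = {1, 3, 4, 5, 8, 10, 11}, B' = {4, 5, 6, 7, 9, 10, 11}
A' ∩ B' = {4, 5, 10, 11} ✓

{4, 5, 10, 11}


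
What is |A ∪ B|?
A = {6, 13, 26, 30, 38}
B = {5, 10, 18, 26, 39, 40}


Set A = {6, 13, 26, 30, 38}, |A| = 5
Set B = {5, 10, 18, 26, 39, 40}, |B| = 6
A ∩ B = {26}, |A ∩ B| = 1
|A ∪ B| = |A| + |B| - |A ∩ B| = 5 + 6 - 1 = 10

10


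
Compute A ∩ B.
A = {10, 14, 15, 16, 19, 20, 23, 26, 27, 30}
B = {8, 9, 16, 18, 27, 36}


Set A = {10, 14, 15, 16, 19, 20, 23, 26, 27, 30}
Set B = {8, 9, 16, 18, 27, 36}
A ∩ B includes only elements in both sets.
Check each element of A against B:
10 ✗, 14 ✗, 15 ✗, 16 ✓, 19 ✗, 20 ✗, 23 ✗, 26 ✗, 27 ✓, 30 ✗
A ∩ B = {16, 27}

{16, 27}


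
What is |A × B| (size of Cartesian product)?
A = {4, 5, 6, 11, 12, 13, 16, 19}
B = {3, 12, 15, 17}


Set A = {4, 5, 6, 11, 12, 13, 16, 19} has 8 elements.
Set B = {3, 12, 15, 17} has 4 elements.
|A × B| = |A| × |B| = 8 × 4 = 32

32


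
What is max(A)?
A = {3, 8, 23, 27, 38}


Set A = {3, 8, 23, 27, 38}
Elements in ascending order: 3, 8, 23, 27, 38
The largest element is 38.

38


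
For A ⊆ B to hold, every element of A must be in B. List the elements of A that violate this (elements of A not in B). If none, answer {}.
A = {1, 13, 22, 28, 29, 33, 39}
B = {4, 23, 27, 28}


Set A = {1, 13, 22, 28, 29, 33, 39}
Set B = {4, 23, 27, 28}
Check each element of A against B:
1 ∉ B (include), 13 ∉ B (include), 22 ∉ B (include), 28 ∈ B, 29 ∉ B (include), 33 ∉ B (include), 39 ∉ B (include)
Elements of A not in B: {1, 13, 22, 29, 33, 39}

{1, 13, 22, 29, 33, 39}


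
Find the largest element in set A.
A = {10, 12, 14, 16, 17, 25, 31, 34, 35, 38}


Set A = {10, 12, 14, 16, 17, 25, 31, 34, 35, 38}
Elements in ascending order: 10, 12, 14, 16, 17, 25, 31, 34, 35, 38
The largest element is 38.

38


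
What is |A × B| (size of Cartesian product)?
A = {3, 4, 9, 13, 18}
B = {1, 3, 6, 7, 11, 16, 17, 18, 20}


Set A = {3, 4, 9, 13, 18} has 5 elements.
Set B = {1, 3, 6, 7, 11, 16, 17, 18, 20} has 9 elements.
|A × B| = |A| × |B| = 5 × 9 = 45

45


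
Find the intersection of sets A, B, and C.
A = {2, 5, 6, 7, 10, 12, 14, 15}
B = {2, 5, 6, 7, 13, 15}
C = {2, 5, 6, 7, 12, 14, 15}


Set A = {2, 5, 6, 7, 10, 12, 14, 15}
Set B = {2, 5, 6, 7, 13, 15}
Set C = {2, 5, 6, 7, 12, 14, 15}
First, A ∩ B = {2, 5, 6, 7, 15}
Then, (A ∩ B) ∩ C = {2, 5, 6, 7, 15}

{2, 5, 6, 7, 15}


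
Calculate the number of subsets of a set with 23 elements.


The set has 23 elements.
The power set contains all possible subsets.
|P(A)| = 2^|A| = 2^23 = 8388608

8388608


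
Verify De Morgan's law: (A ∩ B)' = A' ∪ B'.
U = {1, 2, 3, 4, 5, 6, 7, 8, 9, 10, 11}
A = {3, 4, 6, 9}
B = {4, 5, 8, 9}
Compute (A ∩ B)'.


U = {1, 2, 3, 4, 5, 6, 7, 8, 9, 10, 11}
A = {3, 4, 6, 9}, B = {4, 5, 8, 9}
A ∩ B = {4, 9}
(A ∩ B)' = U \ (A ∩ B) = {1, 2, 3, 5, 6, 7, 8, 10, 11}
Verification via A' ∪ B': A' = {1, 2, 5, 7, 8, 10, 11}, B' = {1, 2, 3, 6, 7, 10, 11}
A' ∪ B' = {1, 2, 3, 5, 6, 7, 8, 10, 11} ✓

{1, 2, 3, 5, 6, 7, 8, 10, 11}


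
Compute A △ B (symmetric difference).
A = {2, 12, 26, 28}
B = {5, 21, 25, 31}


Set A = {2, 12, 26, 28}
Set B = {5, 21, 25, 31}
A △ B = (A \ B) ∪ (B \ A)
Elements in A but not B: {2, 12, 26, 28}
Elements in B but not A: {5, 21, 25, 31}
A △ B = {2, 5, 12, 21, 25, 26, 28, 31}

{2, 5, 12, 21, 25, 26, 28, 31}


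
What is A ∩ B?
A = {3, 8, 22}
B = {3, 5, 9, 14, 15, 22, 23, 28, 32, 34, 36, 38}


Set A = {3, 8, 22}
Set B = {3, 5, 9, 14, 15, 22, 23, 28, 32, 34, 36, 38}
A ∩ B includes only elements in both sets.
Check each element of A against B:
3 ✓, 8 ✗, 22 ✓
A ∩ B = {3, 22}

{3, 22}


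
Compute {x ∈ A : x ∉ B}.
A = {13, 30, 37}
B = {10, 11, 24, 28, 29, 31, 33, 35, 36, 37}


Set A = {13, 30, 37}
Set B = {10, 11, 24, 28, 29, 31, 33, 35, 36, 37}
Check each element of A against B:
13 ∉ B (include), 30 ∉ B (include), 37 ∈ B
Elements of A not in B: {13, 30}

{13, 30}


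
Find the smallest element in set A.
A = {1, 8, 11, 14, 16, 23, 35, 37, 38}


Set A = {1, 8, 11, 14, 16, 23, 35, 37, 38}
Elements in ascending order: 1, 8, 11, 14, 16, 23, 35, 37, 38
The smallest element is 1.

1


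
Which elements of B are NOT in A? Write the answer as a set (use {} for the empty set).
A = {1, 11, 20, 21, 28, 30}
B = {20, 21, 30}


Set A = {1, 11, 20, 21, 28, 30}
Set B = {20, 21, 30}
Check each element of B against A:
20 ∈ A, 21 ∈ A, 30 ∈ A
Elements of B not in A: {}

{}


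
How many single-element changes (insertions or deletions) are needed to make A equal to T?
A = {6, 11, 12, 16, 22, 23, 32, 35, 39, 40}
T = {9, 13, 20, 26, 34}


Set A = {6, 11, 12, 16, 22, 23, 32, 35, 39, 40}
Set T = {9, 13, 20, 26, 34}
Elements to remove from A (in A, not in T): {6, 11, 12, 16, 22, 23, 32, 35, 39, 40} → 10 removals
Elements to add to A (in T, not in A): {9, 13, 20, 26, 34} → 5 additions
Total edits = 10 + 5 = 15

15


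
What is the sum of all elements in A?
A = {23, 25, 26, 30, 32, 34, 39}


Set A = {23, 25, 26, 30, 32, 34, 39}
Sum = 23 + 25 + 26 + 30 + 32 + 34 + 39 = 209

209


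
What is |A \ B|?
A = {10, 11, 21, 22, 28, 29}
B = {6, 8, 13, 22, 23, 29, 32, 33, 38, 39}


Set A = {10, 11, 21, 22, 28, 29}
Set B = {6, 8, 13, 22, 23, 29, 32, 33, 38, 39}
A \ B = {10, 11, 21, 28}
|A \ B| = 4

4


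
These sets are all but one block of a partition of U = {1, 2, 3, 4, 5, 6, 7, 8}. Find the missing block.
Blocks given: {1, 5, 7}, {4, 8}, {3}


U = {1, 2, 3, 4, 5, 6, 7, 8}
Shown blocks: {1, 5, 7}, {4, 8}, {3}
A partition's blocks are pairwise disjoint and cover U, so the missing block = U \ (union of shown blocks).
Union of shown blocks: {1, 3, 4, 5, 7, 8}
Missing block = U \ (union) = {2, 6}

{2, 6}


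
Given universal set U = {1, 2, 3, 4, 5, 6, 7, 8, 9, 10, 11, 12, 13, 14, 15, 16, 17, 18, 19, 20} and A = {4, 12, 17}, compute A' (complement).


Universal set U = {1, 2, 3, 4, 5, 6, 7, 8, 9, 10, 11, 12, 13, 14, 15, 16, 17, 18, 19, 20}
Set A = {4, 12, 17}
A' = U \ A = elements in U but not in A
Checking each element of U:
1 (not in A, include), 2 (not in A, include), 3 (not in A, include), 4 (in A, exclude), 5 (not in A, include), 6 (not in A, include), 7 (not in A, include), 8 (not in A, include), 9 (not in A, include), 10 (not in A, include), 11 (not in A, include), 12 (in A, exclude), 13 (not in A, include), 14 (not in A, include), 15 (not in A, include), 16 (not in A, include), 17 (in A, exclude), 18 (not in A, include), 19 (not in A, include), 20 (not in A, include)
A' = {1, 2, 3, 5, 6, 7, 8, 9, 10, 11, 13, 14, 15, 16, 18, 19, 20}

{1, 2, 3, 5, 6, 7, 8, 9, 10, 11, 13, 14, 15, 16, 18, 19, 20}


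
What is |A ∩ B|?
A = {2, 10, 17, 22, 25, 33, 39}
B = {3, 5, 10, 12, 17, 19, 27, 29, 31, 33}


Set A = {2, 10, 17, 22, 25, 33, 39}
Set B = {3, 5, 10, 12, 17, 19, 27, 29, 31, 33}
A ∩ B = {10, 17, 33}
|A ∩ B| = 3

3


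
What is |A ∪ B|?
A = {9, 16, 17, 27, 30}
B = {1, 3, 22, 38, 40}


Set A = {9, 16, 17, 27, 30}, |A| = 5
Set B = {1, 3, 22, 38, 40}, |B| = 5
A ∩ B = {}, |A ∩ B| = 0
|A ∪ B| = |A| + |B| - |A ∩ B| = 5 + 5 - 0 = 10

10


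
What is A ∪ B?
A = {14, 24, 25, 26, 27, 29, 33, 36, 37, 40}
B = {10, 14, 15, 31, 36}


Set A = {14, 24, 25, 26, 27, 29, 33, 36, 37, 40}
Set B = {10, 14, 15, 31, 36}
A ∪ B includes all elements in either set.
Elements from A: {14, 24, 25, 26, 27, 29, 33, 36, 37, 40}
Elements from B not already included: {10, 15, 31}
A ∪ B = {10, 14, 15, 24, 25, 26, 27, 29, 31, 33, 36, 37, 40}

{10, 14, 15, 24, 25, 26, 27, 29, 31, 33, 36, 37, 40}


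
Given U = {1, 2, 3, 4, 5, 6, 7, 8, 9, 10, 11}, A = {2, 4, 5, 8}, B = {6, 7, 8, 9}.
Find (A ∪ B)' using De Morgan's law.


U = {1, 2, 3, 4, 5, 6, 7, 8, 9, 10, 11}
A = {2, 4, 5, 8}, B = {6, 7, 8, 9}
A ∪ B = {2, 4, 5, 6, 7, 8, 9}
(A ∪ B)' = U \ (A ∪ B) = {1, 3, 10, 11}
Verification via A' ∩ B': A' = {1, 3, 6, 7, 9, 10, 11}, B' = {1, 2, 3, 4, 5, 10, 11}
A' ∩ B' = {1, 3, 10, 11} ✓

{1, 3, 10, 11}


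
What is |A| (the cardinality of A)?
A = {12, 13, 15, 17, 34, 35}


Set A = {12, 13, 15, 17, 34, 35}
Listing elements: 12, 13, 15, 17, 34, 35
Counting: 6 elements
|A| = 6

6


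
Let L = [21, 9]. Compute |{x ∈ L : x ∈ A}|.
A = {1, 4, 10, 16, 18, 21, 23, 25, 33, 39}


Set A = {1, 4, 10, 16, 18, 21, 23, 25, 33, 39}
Candidates: [21, 9]
Check each candidate:
21 ∈ A, 9 ∉ A
Count of candidates in A: 1

1


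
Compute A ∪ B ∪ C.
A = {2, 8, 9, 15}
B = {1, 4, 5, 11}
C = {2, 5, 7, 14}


Set A = {2, 8, 9, 15}
Set B = {1, 4, 5, 11}
Set C = {2, 5, 7, 14}
First, A ∪ B = {1, 2, 4, 5, 8, 9, 11, 15}
Then, (A ∪ B) ∪ C = {1, 2, 4, 5, 7, 8, 9, 11, 14, 15}

{1, 2, 4, 5, 7, 8, 9, 11, 14, 15}


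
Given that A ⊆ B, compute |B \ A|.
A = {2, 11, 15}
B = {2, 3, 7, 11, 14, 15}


Set A = {2, 11, 15}, |A| = 3
Set B = {2, 3, 7, 11, 14, 15}, |B| = 6
Since A ⊆ B: B \ A = {3, 7, 14}
|B| - |A| = 6 - 3 = 3

3


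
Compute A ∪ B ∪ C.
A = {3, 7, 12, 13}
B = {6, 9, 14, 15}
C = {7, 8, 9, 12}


Set A = {3, 7, 12, 13}
Set B = {6, 9, 14, 15}
Set C = {7, 8, 9, 12}
First, A ∪ B = {3, 6, 7, 9, 12, 13, 14, 15}
Then, (A ∪ B) ∪ C = {3, 6, 7, 8, 9, 12, 13, 14, 15}

{3, 6, 7, 8, 9, 12, 13, 14, 15}


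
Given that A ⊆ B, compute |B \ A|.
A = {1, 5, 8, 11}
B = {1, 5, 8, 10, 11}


Set A = {1, 5, 8, 11}, |A| = 4
Set B = {1, 5, 8, 10, 11}, |B| = 5
Since A ⊆ B: B \ A = {10}
|B| - |A| = 5 - 4 = 1

1


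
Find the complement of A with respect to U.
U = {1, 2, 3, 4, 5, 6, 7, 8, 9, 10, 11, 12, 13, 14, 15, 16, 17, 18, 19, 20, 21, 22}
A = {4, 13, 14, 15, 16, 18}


Universal set U = {1, 2, 3, 4, 5, 6, 7, 8, 9, 10, 11, 12, 13, 14, 15, 16, 17, 18, 19, 20, 21, 22}
Set A = {4, 13, 14, 15, 16, 18}
A' = U \ A = elements in U but not in A
Checking each element of U:
1 (not in A, include), 2 (not in A, include), 3 (not in A, include), 4 (in A, exclude), 5 (not in A, include), 6 (not in A, include), 7 (not in A, include), 8 (not in A, include), 9 (not in A, include), 10 (not in A, include), 11 (not in A, include), 12 (not in A, include), 13 (in A, exclude), 14 (in A, exclude), 15 (in A, exclude), 16 (in A, exclude), 17 (not in A, include), 18 (in A, exclude), 19 (not in A, include), 20 (not in A, include), 21 (not in A, include), 22 (not in A, include)
A' = {1, 2, 3, 5, 6, 7, 8, 9, 10, 11, 12, 17, 19, 20, 21, 22}

{1, 2, 3, 5, 6, 7, 8, 9, 10, 11, 12, 17, 19, 20, 21, 22}


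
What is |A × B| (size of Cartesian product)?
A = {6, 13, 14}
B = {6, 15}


Set A = {6, 13, 14} has 3 elements.
Set B = {6, 15} has 2 elements.
|A × B| = |A| × |B| = 3 × 2 = 6

6


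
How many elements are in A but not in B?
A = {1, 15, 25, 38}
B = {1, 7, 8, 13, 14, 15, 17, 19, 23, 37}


Set A = {1, 15, 25, 38}
Set B = {1, 7, 8, 13, 14, 15, 17, 19, 23, 37}
A \ B = {25, 38}
|A \ B| = 2

2


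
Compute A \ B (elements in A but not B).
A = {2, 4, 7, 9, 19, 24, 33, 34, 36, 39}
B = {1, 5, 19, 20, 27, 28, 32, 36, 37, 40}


Set A = {2, 4, 7, 9, 19, 24, 33, 34, 36, 39}
Set B = {1, 5, 19, 20, 27, 28, 32, 36, 37, 40}
A \ B includes elements in A that are not in B.
Check each element of A:
2 (not in B, keep), 4 (not in B, keep), 7 (not in B, keep), 9 (not in B, keep), 19 (in B, remove), 24 (not in B, keep), 33 (not in B, keep), 34 (not in B, keep), 36 (in B, remove), 39 (not in B, keep)
A \ B = {2, 4, 7, 9, 24, 33, 34, 39}

{2, 4, 7, 9, 24, 33, 34, 39}


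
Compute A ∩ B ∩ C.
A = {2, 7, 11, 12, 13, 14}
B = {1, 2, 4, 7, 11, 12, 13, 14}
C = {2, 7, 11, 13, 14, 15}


Set A = {2, 7, 11, 12, 13, 14}
Set B = {1, 2, 4, 7, 11, 12, 13, 14}
Set C = {2, 7, 11, 13, 14, 15}
First, A ∩ B = {2, 7, 11, 12, 13, 14}
Then, (A ∩ B) ∩ C = {2, 7, 11, 13, 14}

{2, 7, 11, 13, 14}


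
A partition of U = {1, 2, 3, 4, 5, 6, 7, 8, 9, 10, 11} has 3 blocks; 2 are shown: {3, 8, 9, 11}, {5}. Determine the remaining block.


U = {1, 2, 3, 4, 5, 6, 7, 8, 9, 10, 11}
Shown blocks: {3, 8, 9, 11}, {5}
A partition's blocks are pairwise disjoint and cover U, so the missing block = U \ (union of shown blocks).
Union of shown blocks: {3, 5, 8, 9, 11}
Missing block = U \ (union) = {1, 2, 4, 6, 7, 10}

{1, 2, 4, 6, 7, 10}


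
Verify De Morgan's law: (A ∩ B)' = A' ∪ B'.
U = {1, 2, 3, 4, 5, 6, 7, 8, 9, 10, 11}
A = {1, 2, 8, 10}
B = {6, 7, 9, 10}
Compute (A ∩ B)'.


U = {1, 2, 3, 4, 5, 6, 7, 8, 9, 10, 11}
A = {1, 2, 8, 10}, B = {6, 7, 9, 10}
A ∩ B = {10}
(A ∩ B)' = U \ (A ∩ B) = {1, 2, 3, 4, 5, 6, 7, 8, 9, 11}
Verification via A' ∪ B': A' = {3, 4, 5, 6, 7, 9, 11}, B' = {1, 2, 3, 4, 5, 8, 11}
A' ∪ B' = {1, 2, 3, 4, 5, 6, 7, 8, 9, 11} ✓

{1, 2, 3, 4, 5, 6, 7, 8, 9, 11}


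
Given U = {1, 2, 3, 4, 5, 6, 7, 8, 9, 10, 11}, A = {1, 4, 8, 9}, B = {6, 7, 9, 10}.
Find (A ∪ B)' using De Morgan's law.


U = {1, 2, 3, 4, 5, 6, 7, 8, 9, 10, 11}
A = {1, 4, 8, 9}, B = {6, 7, 9, 10}
A ∪ B = {1, 4, 6, 7, 8, 9, 10}
(A ∪ B)' = U \ (A ∪ B) = {2, 3, 5, 11}
Verification via A' ∩ B': A' = {2, 3, 5, 6, 7, 10, 11}, B' = {1, 2, 3, 4, 5, 8, 11}
A' ∩ B' = {2, 3, 5, 11} ✓

{2, 3, 5, 11}


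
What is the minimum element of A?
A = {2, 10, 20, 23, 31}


Set A = {2, 10, 20, 23, 31}
Elements in ascending order: 2, 10, 20, 23, 31
The smallest element is 2.

2


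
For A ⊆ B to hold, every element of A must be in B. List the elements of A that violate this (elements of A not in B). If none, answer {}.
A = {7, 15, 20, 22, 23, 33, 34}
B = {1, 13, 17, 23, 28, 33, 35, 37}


Set A = {7, 15, 20, 22, 23, 33, 34}
Set B = {1, 13, 17, 23, 28, 33, 35, 37}
Check each element of A against B:
7 ∉ B (include), 15 ∉ B (include), 20 ∉ B (include), 22 ∉ B (include), 23 ∈ B, 33 ∈ B, 34 ∉ B (include)
Elements of A not in B: {7, 15, 20, 22, 34}

{7, 15, 20, 22, 34}
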